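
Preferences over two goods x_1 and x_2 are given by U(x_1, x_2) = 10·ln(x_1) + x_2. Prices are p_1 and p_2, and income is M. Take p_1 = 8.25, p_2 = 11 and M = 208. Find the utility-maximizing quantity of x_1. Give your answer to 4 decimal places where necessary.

MU_x_1 = 10/x_1, MU_x_2 = 1. Tangency: 10/x_1 = p_1/p_2.
So x_1*(p_1,p_2) = 10·p_2/p_1, independent of income; and x_2* = (M − 10·p_2)/p_2.
At the given prices: x_1* = 10·11/8.25 = 13.3333.

x_1* = 13.3333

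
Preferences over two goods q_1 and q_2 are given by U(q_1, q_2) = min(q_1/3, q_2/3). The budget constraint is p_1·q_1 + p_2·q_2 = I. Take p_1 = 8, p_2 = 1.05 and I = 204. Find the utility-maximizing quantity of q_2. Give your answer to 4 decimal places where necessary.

With perfect complements, no substitution: consume in ratio q_1:q_2 = 3:3.
Budget: p_1·q_1 + p_2·q_1 = I, so (3·p_1 + 3·p_2)·q_1 = 3·I.
Demand: q_1*(p_1,p_2,I) = 3·I/(3·p_1 + 3·p_2), q_2* = 3·I/(3·p_1 + 3·p_2).
Here 3·8 + 3·1.05 = 27.15, giving q_2* = 22.5414.

q_2* = 22.5414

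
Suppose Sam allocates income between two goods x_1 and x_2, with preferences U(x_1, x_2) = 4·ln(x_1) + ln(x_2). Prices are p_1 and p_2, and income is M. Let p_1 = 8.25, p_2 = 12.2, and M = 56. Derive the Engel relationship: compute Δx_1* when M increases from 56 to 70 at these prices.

Δx_1* = 1.3576

MU_x_1/MU_x_2 = (4·x_2)/(x_1); tangency sets this equal to p_1/p_2.
Rearranging, p_2·x_2 = (1/4)·p_1·x_1. Substituting into the budget gives p_1·x_1·(1 + (1/4)) = M.
Demand: x_1*(p_1,p_2,M) = 0.8·M/p_1 and x_2* = 0.2·M/p_2.
At p_1=8.25, p_2=12.2, M=56: x_1* = 0.8·56/8.25 = 5.4303.
At M' = 70: x_1* = 6.7879. Change: 6.7879 − 5.4303 = 1.3576.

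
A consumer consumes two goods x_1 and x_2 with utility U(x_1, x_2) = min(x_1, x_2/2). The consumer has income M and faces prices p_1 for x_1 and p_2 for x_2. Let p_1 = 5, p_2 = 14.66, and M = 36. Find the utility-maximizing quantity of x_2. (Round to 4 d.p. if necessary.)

x_2* = 2.0979

With perfect complements, no substitution: consume in ratio x_1:x_2 = 1:2.
Budget: p_1·x_1 + p_2·2·x_1 = M, so (p_1 + 2·p_2)·x_1 = M.
Demand: x_1*(p_1,p_2,M) = M/(p_1 + 2·p_2), x_2* = 2·M/(p_1 + 2·p_2).
Here 5 + 2·14.66 = 34.32, giving x_2* = 2.0979.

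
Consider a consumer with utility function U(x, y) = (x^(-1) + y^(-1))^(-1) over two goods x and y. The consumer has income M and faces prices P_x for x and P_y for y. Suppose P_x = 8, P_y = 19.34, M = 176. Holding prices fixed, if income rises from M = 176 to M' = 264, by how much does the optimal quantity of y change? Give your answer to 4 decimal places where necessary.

Δy* = 2.7692

From the CES first-order condition, (y/x)^(2) = P_x/P_y.
Solve for the ratio: y/x = [P_x/P_y]^(0.5).
With the ratio pinned down, the budget gives x* = M/(P_x + P_y·(y/x)) and y* = (y/x)·x*.
Numerically y/x = 0.643157, so x* = 176/(8 + 19.34·0.643157) = 8.6111 and y* = 0.643157·8.6111 = 5.5383.
At M' = 264: y* = 8.3075. Change: 8.3075 − 5.5383 = 2.7692.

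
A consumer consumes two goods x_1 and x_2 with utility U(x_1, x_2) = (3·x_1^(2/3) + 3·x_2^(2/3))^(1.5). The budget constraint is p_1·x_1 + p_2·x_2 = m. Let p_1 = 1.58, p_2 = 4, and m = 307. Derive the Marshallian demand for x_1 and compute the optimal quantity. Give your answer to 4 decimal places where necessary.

x_1* = 168.0792

MRS = MU_x_1/MU_x_2 = (x_2/x_1)^(1/3). Set equal to p_1/p_2.
Hence x_2/x_1 = (p_1/p_2)^(1/(1/3)), i.e. raised to the 3 power.
Substitute x_2 = (x_2/x_1)·x_1 into the budget: x_1* = m/(p_1 + p_2·(x_2/x_1)).
Numerically x_2/x_1 = 0.06163, so x_1* = 307/(1.58 + 4·0.06163) = 168.0792.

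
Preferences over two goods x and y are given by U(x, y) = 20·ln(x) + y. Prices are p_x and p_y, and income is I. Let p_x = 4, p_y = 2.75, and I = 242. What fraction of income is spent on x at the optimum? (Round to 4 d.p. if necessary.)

MU_x = 20/x, MU_y = 1. Tangency: 20/x = p_x/p_y.
So x*(p_x,p_y) = 20·p_y/p_x, independent of income; and y* = (I − 20·p_y)/p_y.
At the given prices: x* = 20·2.75/4 = 13.75, and y* = 68.
Expenditure on x: 4·13.75 = 55; share = 0.2273.

share on x = 0.2273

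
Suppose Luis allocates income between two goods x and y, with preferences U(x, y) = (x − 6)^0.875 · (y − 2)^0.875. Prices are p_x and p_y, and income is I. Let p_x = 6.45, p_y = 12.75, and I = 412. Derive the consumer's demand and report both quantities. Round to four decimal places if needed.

x* = 32.9612, y* = 15.6392

Let x' = x−6, y' = y−2. MRS = y'/x' = p_x/p_y.
Substituting into the budget: x* = 6 + 0.5·(I − 6·p_x − 2·p_y)/p_x, and y* = 2 + 0.5·(…)/p_y.
Discretionary income = 412 − 6·6.45 − 2·12.75 = 347.8; x* = 6 + 0.5·347.8/6.45 = 32.9612; y* = 2 + 0.5·347.8/12.75 = 15.6392.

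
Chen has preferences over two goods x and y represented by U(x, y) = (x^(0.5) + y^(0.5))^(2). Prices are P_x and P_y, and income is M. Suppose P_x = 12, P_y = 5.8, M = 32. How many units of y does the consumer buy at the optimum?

From the CES first-order condition, (y/x)^(0.5) = P_x/P_y.
Solve for the ratio: y/x = [P_x/P_y]^(2).
With the ratio pinned down, the budget gives x* = M/(P_x + P_y·(y/x)) and y* = (y/x)·x*.
Numerically y/x = 4.280618, so x* = 32/(12 + 5.8·4.280618) = 0.8689 and y* = 4.280618·0.8689 = 3.7195.

y* = 3.7195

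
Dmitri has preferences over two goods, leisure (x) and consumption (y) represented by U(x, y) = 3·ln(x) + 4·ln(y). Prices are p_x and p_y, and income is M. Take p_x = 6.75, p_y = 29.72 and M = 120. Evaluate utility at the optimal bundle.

V = 9.4362

MU_x/MU_y = (3·y)/(4·x); tangency sets this equal to p_x/p_y.
Rearranging, p_y·y = (4/3)·p_x·x. Substituting into the budget gives p_x·x·(1 + (4/3)) = M.
Demand: x*(p_x,p_y,M) = 3/7·M/p_x and y* = 4/7·M/p_y.
At p_x=6.75, p_y=29.72, M=120: x* = 3/7·120/6.75 = 7.619, y* = 2.3072.
Utility at the optimum: U(7.619, 2.3072) = 9.4362.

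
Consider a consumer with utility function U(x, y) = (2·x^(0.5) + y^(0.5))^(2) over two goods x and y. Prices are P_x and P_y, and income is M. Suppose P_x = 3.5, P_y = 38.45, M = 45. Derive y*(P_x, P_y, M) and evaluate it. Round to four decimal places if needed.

MU_x ∝ 2·x^(-0.5), MU_y ∝ y^(-0.5), so MRS = 2·(y/x)^(0.5) = P_x/P_y.
Solve for the ratio: y/x = [(1/2)·P_x/P_y]^(2).
Substitute y = (y/x)·x into the budget: x* = M/(P_x + P_y·(y/x)).
Numerically y/x = 0.002071, so x* = 45/(3.5 + 38.45·0.002071) = 12.5711 and y* = 0.002071·12.5711 = 0.026.

y* = 0.026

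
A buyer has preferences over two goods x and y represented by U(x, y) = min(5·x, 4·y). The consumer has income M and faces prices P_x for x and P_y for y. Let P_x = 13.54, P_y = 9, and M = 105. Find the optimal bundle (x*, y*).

x* = 4.2356, y* = 5.2945

With perfect complements, no substitution: consume in ratio x:y = 4:5.
Budget: P_x·x + P_y·(5/4)·x = M, so (4·P_x + 5·P_y)·x = 4·M.
Demand: x*(P_x,P_y,M) = 4·M/(4·P_x + 5·P_y), y* = 5·M/(4·P_x + 5·P_y).
Here 4·13.54 + 5·9 = 99.16, giving x* = 4.2356 and y* = 5.2945.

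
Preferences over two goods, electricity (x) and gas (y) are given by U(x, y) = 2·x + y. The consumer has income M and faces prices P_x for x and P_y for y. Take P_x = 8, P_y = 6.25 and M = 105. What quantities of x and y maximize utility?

x* = 13.125, y* = 0

Perfect substitutes: compare marginal utility per dollar. 2/P_x vs 1/P_y → 0.25 vs 0.16.
x gives more utility per dollar, so spend all income on x: x* = M/P_x, y* = 0.
Numerically: x* = 13.125, y* = 0.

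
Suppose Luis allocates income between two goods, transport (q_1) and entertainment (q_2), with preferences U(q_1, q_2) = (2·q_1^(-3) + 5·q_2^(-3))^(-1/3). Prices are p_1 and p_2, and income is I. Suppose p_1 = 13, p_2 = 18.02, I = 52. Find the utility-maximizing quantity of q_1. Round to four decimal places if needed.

From the CES first-order condition, (2/5)·(q_2/q_1)^(4) = p_1/p_2.
Solve for the ratio: q_2/q_1 = [(5/2)·p_1/p_2]^(0.25).
Substitute q_2 = (q_2/q_1)·q_1 into the budget: q_1* = I/(p_1 + p_2·(q_2/q_1)).
Numerically q_2/q_1 = 1.158863, so q_1* = 52/(13 + 18.02·1.158863) = 1.5347.

q_1* = 1.5347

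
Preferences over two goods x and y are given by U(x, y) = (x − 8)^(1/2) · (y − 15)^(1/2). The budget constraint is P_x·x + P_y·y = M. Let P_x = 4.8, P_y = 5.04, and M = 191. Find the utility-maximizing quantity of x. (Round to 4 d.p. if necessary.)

Let x' = x−8, y' = y−15. MRS = y'/x' = P_x/P_y.
After buying the subsistence bundle (8, 15), a share 0.5 of the remaining income goes to x: x* = 8 + 0.5·(M − 8P_x − 15P_y)/P_x.
Discretionary income = 191 − 8·4.8 − 15·5.04 = 77; x* = 8 + 0.5·77/4.8 = 16.0208.

x* = 16.0208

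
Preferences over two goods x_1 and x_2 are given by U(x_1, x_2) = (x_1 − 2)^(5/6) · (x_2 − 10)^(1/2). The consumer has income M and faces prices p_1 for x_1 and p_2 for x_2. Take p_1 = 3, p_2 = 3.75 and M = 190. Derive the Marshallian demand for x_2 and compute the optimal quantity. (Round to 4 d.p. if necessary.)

x_2* = 24.65

Substituting into the budget: x_1* = 2 + 0.625·(M − 2·p_1 − 10·p_2)/p_1, and x_2* = 10 + 0.375·(…)/p_2.
Discretionary income = 190 − 2·3 − 10·3.75 = 146.5; x_2* = 10 + 0.375·146.5/3.75 = 24.65.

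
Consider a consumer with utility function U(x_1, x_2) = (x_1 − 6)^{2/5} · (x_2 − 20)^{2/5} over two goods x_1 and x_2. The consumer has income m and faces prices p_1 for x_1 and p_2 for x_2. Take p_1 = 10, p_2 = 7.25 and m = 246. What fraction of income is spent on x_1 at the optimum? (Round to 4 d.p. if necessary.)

share on x_1 = 0.3272

Let x_1' = x_1−6, x_2' = x_2−20. MRS = x_2'/x_1' = p_1/p_2.
Substituting into the budget: x_1* = 6 + 0.5·(m − 6·p_1 − 20·p_2)/p_1, and x_2* = 20 + 0.5·(…)/p_2.
Discretionary income = 246 − 6·10 − 20·7.25 = 41; x_1* = 6 + 0.5·41/10 = 8.05; x_2* = 20 + 0.5·41/7.25 = 22.8276.
Expenditure on x_1: 10·8.05 = 80.5; share = 0.3272.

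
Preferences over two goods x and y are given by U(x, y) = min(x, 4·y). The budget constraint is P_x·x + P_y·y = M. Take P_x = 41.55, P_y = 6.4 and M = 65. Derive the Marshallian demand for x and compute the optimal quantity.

Leontief preferences: the optimum is at the kink where x/4 = y/1, i.e. y = (1/4)·x.
Budget: P_x·x + P_y·(1/4)·x = M, so (4·P_x + P_y)·x = 4·M.
Demand: x*(P_x,P_y,M) = 4·M/(4·P_x + P_y), y* = M/(4·P_x + P_y).
Here 4·41.55 + 6.4 = 172.6, giving x* = 1.5064.

x* = 1.5064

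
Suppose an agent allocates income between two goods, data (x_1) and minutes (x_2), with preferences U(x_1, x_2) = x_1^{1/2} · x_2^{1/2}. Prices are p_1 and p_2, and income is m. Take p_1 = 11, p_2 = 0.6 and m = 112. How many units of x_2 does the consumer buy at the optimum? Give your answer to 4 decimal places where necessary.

At p_1=11, p_2=0.6, m=112: x_2* = 0.5·112/0.6 = 93.3333.

x_2* = 93.3333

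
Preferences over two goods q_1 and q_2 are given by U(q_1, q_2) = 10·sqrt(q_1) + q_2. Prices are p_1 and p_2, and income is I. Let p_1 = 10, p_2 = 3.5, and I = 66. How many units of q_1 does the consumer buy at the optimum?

Utility is quasi-linear in q_2; the FOC for q_1 is 5/√q_1 = p_1/p_2.
Thus q_1* = (5·p_2/p_1)² — independent of I — with the rest of income spent on q_2.
Plugging in: q_1* = (5·3.5/10)² = 3.0625.

q_1* = 3.0625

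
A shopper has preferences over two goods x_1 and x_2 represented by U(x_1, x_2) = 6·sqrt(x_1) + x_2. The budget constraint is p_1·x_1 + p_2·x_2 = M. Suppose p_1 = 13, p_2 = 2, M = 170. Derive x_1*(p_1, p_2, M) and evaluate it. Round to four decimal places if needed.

Utility is quasi-linear in x_2; the FOC for x_1 is 3/√x_1 = p_1/p_2.
Thus x_1* = (3·p_2/p_1)² — independent of M — with the rest of income spent on x_2.
Plugging in: x_1* = (3·2/13)² = 0.213.

x_1* = 0.213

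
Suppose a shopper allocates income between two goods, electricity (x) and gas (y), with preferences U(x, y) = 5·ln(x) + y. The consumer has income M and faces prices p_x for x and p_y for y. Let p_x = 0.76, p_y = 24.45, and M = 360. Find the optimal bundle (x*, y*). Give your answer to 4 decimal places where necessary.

Set MRS = p_x/p_y: (5/x)/1 = p_x/p_y.
So x*(p_x,p_y) = 5·p_y/p_x, independent of income; and y* = (M − 5·p_y)/p_y.
At the given prices: x* = 5·24.45/0.76 = 160.8553, and y* = 9.7239.

x* = 160.8553, y* = 9.7239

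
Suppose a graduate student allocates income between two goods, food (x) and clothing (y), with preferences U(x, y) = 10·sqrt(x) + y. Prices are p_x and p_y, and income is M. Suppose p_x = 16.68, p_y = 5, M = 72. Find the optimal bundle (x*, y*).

Utility is quasi-linear in y; the FOC for x is 5/√x = p_x/p_y.
Thus x* = (5·p_y/p_x)² — independent of M — with the rest of income spent on y.
Plugging in: x* = (5·5/16.68)² = 2.2464, y* = 6.906.

x* = 2.2464, y* = 6.906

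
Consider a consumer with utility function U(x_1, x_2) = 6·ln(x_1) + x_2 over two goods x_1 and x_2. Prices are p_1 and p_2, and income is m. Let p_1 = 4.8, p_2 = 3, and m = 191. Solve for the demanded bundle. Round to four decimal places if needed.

MU_x_1 = 6/x_1, MU_x_2 = 1. Tangency: 6/x_1 = p_1/p_2.
So x_1*(p_1,p_2) = 6·p_2/p_1, independent of income; and x_2* = (m − 6·p_2)/p_2.
At the given prices: x_1* = 6·3/4.8 = 3.75, and x_2* = 57.6667.

x_1* = 3.75, x_2* = 57.6667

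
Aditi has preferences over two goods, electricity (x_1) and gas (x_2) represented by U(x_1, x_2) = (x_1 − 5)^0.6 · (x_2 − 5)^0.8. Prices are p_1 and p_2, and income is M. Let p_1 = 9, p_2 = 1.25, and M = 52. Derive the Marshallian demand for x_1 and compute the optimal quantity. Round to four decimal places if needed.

x_1* = 5.0357

Substituting into the budget: x_1* = 5 + 3/7·(M − 5·p_1 − 5·p_2)/p_1, and x_2* = 5 + 4/7·(…)/p_2.
Discretionary income = 52 − 5·9 − 5·1.25 = 0.75; x_1* = 5 + 3/7·0.75/9 = 5.0357.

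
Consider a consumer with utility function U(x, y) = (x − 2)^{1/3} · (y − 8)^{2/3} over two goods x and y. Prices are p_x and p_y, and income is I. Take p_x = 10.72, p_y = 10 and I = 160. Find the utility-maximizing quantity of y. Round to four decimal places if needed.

y* = 11.904

Substituting into the budget: x* = 2 + 1/3·(I − 2·p_x − 8·p_y)/p_x, and y* = 8 + 2/3·(…)/p_y.
Discretionary income = 160 − 2·10.72 − 8·10 = 58.56; y* = 8 + 2/3·58.56/10 = 11.904.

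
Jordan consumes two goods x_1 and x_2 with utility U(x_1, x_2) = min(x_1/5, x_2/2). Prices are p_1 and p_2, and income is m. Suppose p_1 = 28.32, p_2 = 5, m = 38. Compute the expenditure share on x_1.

With perfect complements, no substitution: consume in ratio x_1:x_2 = 5:2.
Budget: p_1·x_1 + p_2·(2/5)·x_1 = m, so (5·p_1 + 2·p_2)·x_1 = 5·m.
Demand: x_1*(p_1,p_2,m) = 5·m/(5·p_1 + 2·p_2), x_2* = 2·m/(5·p_1 + 2·p_2).
Here 5·28.32 + 2·5 = 151.6, giving x_1* = 1.2533 and x_2* = 0.5013.
Expenditure on x_1: 28.32·1.2533 = 35.4934; share = 0.934.

share on x_1 = 0.934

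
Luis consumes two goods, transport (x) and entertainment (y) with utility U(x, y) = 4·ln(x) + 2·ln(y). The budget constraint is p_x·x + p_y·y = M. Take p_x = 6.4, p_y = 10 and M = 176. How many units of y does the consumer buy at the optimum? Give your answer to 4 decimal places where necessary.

Tangency: MRS = 2·y/x = p_x/p_y.
So 4·p_y·y = 2·p_x·x; combined with the budget, a share 2/3 of income goes to x.
Demand: x*(p_x,p_y,M) = 2/3·M/p_x and y* = 1/3·M/p_y.
At p_x=6.4, p_y=10, M=176: y* = 1/3·176/10 = 5.8667.

y* = 5.8667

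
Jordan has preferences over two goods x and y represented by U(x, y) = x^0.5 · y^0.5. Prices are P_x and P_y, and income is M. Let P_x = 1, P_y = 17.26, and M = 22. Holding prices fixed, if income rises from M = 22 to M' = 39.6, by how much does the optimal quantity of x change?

The MRS is y/x. Set MRS = P_x/P_y.
So 0.5·P_y·y = 0.5·P_x·x; combined with the budget, a share 0.5 of income goes to x.
Demand: x*(P_x,P_y,M) = 0.5·M/P_x and y* = 0.5·M/P_y.
At P_x=1, P_y=17.26, M=22: x* = 0.5·22/1 = 11.
At M' = 39.6: x* = 19.8. Change: 19.8 − 11 = 8.8.

Δx* = 8.8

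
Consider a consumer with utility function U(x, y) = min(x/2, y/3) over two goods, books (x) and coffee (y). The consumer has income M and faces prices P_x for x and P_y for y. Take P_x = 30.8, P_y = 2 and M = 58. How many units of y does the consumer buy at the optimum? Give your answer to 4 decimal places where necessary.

With perfect complements, no substitution: consume in ratio x:y = 2:3.
Budget: P_x·x + P_y·(3/2)·x = M, so (2·P_x + 3·P_y)·x = 2·M.
Demand: x*(P_x,P_y,M) = 2·M/(2·P_x + 3·P_y), y* = 3·M/(2·P_x + 3·P_y).
Here 2·30.8 + 3·2 = 67.6, giving y* = 2.574.

y* = 2.574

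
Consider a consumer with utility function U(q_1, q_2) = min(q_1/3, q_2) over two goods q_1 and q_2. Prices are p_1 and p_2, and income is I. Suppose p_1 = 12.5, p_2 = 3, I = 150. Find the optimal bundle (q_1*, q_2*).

q_1* = 11.1111, q_2* = 3.7037

Demand: q_1*(p_1,p_2,I) = 3·I/(3·p_1 + p_2), q_2* = I/(3·p_1 + p_2).
Here 3·12.5 + 3 = 40.5, giving q_1* = 11.1111 and q_2* = 3.7037.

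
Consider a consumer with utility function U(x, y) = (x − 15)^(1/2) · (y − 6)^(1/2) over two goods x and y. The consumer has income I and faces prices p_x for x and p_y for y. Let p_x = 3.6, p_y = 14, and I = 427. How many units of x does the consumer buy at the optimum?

This is Cobb-Douglas in (x−15, y−6): tangency gives 0.5·p_y·(y−6) = 0.5·p_x·(x−15).
After buying the subsistence bundle (15, 6), a share 0.5 of the remaining income goes to x: x* = 15 + 0.5·(I − 15p_x − 6p_y)/p_x.
Discretionary income = 427 − 15·3.6 − 6·14 = 289; x* = 15 + 0.5·289/3.6 = 55.1389.

x* = 55.1389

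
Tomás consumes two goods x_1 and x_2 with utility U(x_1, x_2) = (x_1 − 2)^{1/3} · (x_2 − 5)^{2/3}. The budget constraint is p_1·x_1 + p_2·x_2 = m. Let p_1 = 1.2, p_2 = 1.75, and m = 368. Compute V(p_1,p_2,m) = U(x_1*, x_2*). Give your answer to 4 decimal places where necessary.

This is Cobb-Douglas in (x_1−2, x_2−5): tangency gives 1/3·p_2·(x_2−5) = 2/3·p_1·(x_1−2).
Substituting into the budget: x_1* = 2 + 1/3·(m − 2·p_1 − 5·p_2)/p_1, and x_2* = 5 + 2/3·(…)/p_2.
Discretionary income = 368 − 2·1.2 − 5·1.75 = 356.85; x_1* = 2 + 1/3·356.85/1.2 = 101.125; x_2* = 5 + 2/3·356.85/1.75 = 140.9429.
Utility at the optimum: U(101.125, 140.9429) = 122.3579.

V = 122.3579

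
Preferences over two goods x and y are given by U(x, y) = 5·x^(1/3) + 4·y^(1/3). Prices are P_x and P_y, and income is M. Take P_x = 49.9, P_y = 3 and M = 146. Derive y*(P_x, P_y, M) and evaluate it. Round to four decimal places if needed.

y* = 36.2462

Numerically y/x = 48.540463, so x* = 146/(49.9 + 3·48.540463) = 0.7467 and y* = 48.540463·0.7467 = 36.2462.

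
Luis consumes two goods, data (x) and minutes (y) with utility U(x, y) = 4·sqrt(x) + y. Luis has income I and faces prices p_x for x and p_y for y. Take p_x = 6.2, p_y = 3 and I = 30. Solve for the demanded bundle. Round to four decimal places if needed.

x* = 0.9365, y* = 8.0645

MU_x = 2/√x, MU_y = 1. Tangency: 2/√x = p_x/p_y.
Solve: √x = 2·p_y/p_x, so x*(p_x,p_y) = (2·p_y/p_x)², and y* = (I − p_x·x*)/p_y.
Plugging in: x* = (2·3/6.2)² = 0.9365, y* = 8.0645.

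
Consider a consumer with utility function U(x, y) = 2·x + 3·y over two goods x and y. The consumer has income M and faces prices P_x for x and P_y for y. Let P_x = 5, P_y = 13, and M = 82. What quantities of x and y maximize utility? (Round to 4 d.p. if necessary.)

x* = 16.4, y* = 0

Perfect substitutes: compare marginal utility per dollar. 2/P_x vs 3/P_y → 0.4 vs 0.2308.
x gives more utility per dollar, so spend all income on x: x* = M/P_x, y* = 0.
Numerically: x* = 16.4, y* = 0.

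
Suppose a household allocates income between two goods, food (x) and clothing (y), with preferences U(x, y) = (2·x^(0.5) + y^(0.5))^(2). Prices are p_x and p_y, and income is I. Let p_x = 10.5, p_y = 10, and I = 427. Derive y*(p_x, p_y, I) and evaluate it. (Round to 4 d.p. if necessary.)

From the CES first-order condition, 2·(y/x)^(0.5) = p_x/p_y.
Hence y/x = ((1/2)·p_x/p_y)^(1/(0.5)), i.e. raised to the 2 power.
With the ratio pinned down, the budget gives x* = I/(p_x + p_y·(y/x)) and y* = (y/x)·x*.
Numerically y/x = 0.275625, so x* = 427/(10.5 + 10·0.275625) = 32.2112 and y* = 0.275625·32.2112 = 8.8782.

y* = 8.8782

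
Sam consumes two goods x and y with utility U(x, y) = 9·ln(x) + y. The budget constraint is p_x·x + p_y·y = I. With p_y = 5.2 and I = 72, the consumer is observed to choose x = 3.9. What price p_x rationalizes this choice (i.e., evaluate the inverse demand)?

p_x = 12

MU_x = 9/x, MU_y = 1. Tangency: 9/x = p_x/p_y.
So x*(p_x,p_y) = 9·p_y/p_x, independent of income; and y* = (I − 9·p_y)/p_y.
Set x* = 3.9 in the demand function and solve for p_x: p_x = 12.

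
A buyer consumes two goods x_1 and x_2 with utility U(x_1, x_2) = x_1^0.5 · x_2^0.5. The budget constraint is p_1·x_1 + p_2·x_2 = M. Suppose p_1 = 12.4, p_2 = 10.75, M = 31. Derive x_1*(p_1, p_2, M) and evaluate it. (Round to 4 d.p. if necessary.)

The MRS is x_2/x_1. Set MRS = p_1/p_2.
Rearranging, p_2·x_2 = p_1·x_1. Substituting into the budget gives p_1·x_1·(1 + 1) = M.
Demand: x_1*(p_1,p_2,M) = 0.5·M/p_1 and x_2* = 0.5·M/p_2.
At p_1=12.4, p_2=10.75, M=31: x_1* = 0.5·31/12.4 = 1.25.

x_1* = 1.25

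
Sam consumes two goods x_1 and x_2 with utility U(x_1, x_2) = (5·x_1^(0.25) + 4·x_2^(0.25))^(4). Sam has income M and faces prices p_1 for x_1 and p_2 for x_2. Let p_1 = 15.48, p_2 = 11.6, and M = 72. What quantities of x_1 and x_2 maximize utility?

From the CES first-order condition, (5/4)·(x_2/x_1)^(0.75) = p_1/p_2.
Hence x_2/x_1 = ((4/5)·p_1/p_2)^(1/(0.75)), i.e. raised to the 4/3 power.
Substitute x_2 = (x_2/x_1)·x_1 into the budget: x_1* = M/(p_1 + p_2·(x_2/x_1)).
Numerically x_2/x_1 = 1.091115, so x_1* = 72/(15.48 + 11.6·1.091115) = 2.5589 and x_2* = 1.091115·2.5589 = 2.7921.

x_1* = 2.5589, x_2* = 2.7921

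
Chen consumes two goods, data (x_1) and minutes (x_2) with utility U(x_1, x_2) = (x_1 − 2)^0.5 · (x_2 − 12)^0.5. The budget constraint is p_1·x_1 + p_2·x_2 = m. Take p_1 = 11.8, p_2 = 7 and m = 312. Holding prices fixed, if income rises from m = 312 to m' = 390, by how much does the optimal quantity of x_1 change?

Δx_1* = 3.3051

Let x_1' = x_1−2, x_2' = x_2−12. MRS = x_2'/x_1' = p_1/p_2.
Substituting into the budget: x_1* = 2 + 0.5·(m − 2·p_1 − 12·p_2)/p_1, and x_2* = 12 + 0.5·(…)/p_2.
Discretionary income = 312 − 2·11.8 − 12·7 = 204.4; x_1* = 2 + 0.5·204.4/11.8 = 10.661.
At m' = 390: x_1* = 13.9661. Change: 13.9661 − 10.661 = 3.3051.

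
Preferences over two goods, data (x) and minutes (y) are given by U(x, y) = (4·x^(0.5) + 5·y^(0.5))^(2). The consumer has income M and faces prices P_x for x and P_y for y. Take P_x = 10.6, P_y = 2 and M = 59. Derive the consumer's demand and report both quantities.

MU_x ∝ 4·x^(-0.5), MU_y ∝ 5·y^(-0.5), so MRS = (4/5)·(y/x)^(0.5) = P_x/P_y.
Solve for the ratio: y/x = [(5/4)·P_x/P_y]^(2).
Substitute y = (y/x)·x into the budget: x* = M/(P_x + P_y·(y/x)).
Numerically y/x = 43.890625, so x* = 59/(10.6 + 2·43.890625) = 0.5997 and y* = 43.890625·0.5997 = 26.3215.

x* = 0.5997, y* = 26.3215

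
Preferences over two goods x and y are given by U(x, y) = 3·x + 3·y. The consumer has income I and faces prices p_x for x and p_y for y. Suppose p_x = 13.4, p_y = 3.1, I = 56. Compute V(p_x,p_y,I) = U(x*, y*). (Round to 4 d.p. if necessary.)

V = 54.1935

y gives more utility per dollar, so spend all income on y: y* = I/p_y, x* = 0.
Numerically: x* = 0, y* = 18.0645.
Utility at the optimum: U(0, 18.0645) = 54.1935.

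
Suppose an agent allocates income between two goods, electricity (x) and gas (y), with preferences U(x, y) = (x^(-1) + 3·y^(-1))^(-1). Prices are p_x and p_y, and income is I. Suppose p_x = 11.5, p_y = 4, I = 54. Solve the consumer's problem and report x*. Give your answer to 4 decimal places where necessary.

x* = 2.3228

Substitute y = (y/x)·x into the budget: x* = I/(p_x + p_y·(y/x)).
Numerically y/x = 2.936835, so x* = 54/(11.5 + 4·2.936835) = 2.3228.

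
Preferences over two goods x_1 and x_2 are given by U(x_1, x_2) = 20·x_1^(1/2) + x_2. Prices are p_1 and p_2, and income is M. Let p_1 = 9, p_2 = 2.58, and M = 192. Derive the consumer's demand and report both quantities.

x_1* = 8.2178, x_2* = 45.7519

Utility is quasi-linear in x_2; the FOC for x_1 is 10/√x_1 = p_1/p_2.
Solve: √x_1 = 10·p_2/p_1, so x_1*(p_1,p_2) = (10·p_2/p_1)², and x_2* = (M − p_1·x_1*)/p_2.
Plugging in: x_1* = (10·2.58/9)² = 8.2178, x_2* = 45.7519.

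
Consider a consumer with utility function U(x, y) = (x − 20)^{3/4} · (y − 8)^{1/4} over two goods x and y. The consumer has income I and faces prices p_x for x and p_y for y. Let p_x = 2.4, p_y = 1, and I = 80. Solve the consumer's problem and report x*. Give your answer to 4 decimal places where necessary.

This is Cobb-Douglas in (x−20, y−8): tangency gives 0.75·p_y·(y−8) = 0.25·p_x·(x−20).
After buying the subsistence bundle (20, 8), a share 0.75 of the remaining income goes to x: x* = 20 + 0.75·(I − 20p_x − 8p_y)/p_x.
Discretionary income = 80 − 20·2.4 − 8·1 = 24; x* = 20 + 0.75·24/2.4 = 27.5.

x* = 27.5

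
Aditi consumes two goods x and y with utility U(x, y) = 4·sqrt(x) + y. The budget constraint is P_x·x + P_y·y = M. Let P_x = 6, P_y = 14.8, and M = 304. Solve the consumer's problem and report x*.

x* = 24.3378

Utility is quasi-linear in y; the FOC for x is 2/√x = P_x/P_y.
Thus x* = (2·P_y/P_x)² — independent of M — with the rest of income spent on y.
Plugging in: x* = (2·14.8/6)² = 24.3378.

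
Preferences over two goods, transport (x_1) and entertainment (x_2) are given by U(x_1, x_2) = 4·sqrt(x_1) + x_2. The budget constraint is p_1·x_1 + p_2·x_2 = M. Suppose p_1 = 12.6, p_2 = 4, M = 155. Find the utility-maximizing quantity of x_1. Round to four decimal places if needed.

Utility is quasi-linear in x_2; the FOC for x_1 is 2/√x_1 = p_1/p_2.
Thus x_1* = (2·p_2/p_1)² — independent of M — with the rest of income spent on x_2.
Plugging in: x_1* = (2·4/12.6)² = 0.4031.

x_1* = 0.4031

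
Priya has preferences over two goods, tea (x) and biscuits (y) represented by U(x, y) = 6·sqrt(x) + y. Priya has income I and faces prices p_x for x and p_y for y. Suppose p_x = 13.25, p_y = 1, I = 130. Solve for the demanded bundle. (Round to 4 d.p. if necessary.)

Solve: √x = 3·p_y/p_x, so x*(p_x,p_y) = (3·p_y/p_x)², and y* = (I − p_x·x*)/p_y.
Plugging in: x* = (3·1/13.25)² = 0.0513, y* = 129.3208.

x* = 0.0513, y* = 129.3208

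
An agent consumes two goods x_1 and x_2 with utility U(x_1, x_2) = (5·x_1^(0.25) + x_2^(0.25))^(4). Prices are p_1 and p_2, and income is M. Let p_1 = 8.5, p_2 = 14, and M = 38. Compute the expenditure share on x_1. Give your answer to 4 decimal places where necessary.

MRS = MU_x_1/MU_x_2 = 5·(x_2/x_1)^(0.75). Set equal to p_1/p_2.
Hence x_2/x_1 = ((1/5)·p_1/p_2)^(1/(0.75)), i.e. raised to the 4/3 power.
Substitute x_2 = (x_2/x_1)·x_1 into the budget: x_1* = M/(p_1 + p_2·(x_2/x_1)).
Numerically x_2/x_1 = 0.06013, so x_1* = 38/(8.5 + 14·0.06013) = 4.0677 and x_2* = 0.06013·4.0677 = 0.2446.
Expenditure on x_1: 8.5·4.0677 = 34.5757; share = 0.9099.

share on x_1 = 0.9099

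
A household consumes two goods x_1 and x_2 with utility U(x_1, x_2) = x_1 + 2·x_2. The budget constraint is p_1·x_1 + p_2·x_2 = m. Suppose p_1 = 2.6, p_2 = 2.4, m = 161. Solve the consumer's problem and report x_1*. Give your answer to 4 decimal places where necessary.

Perfect substitutes: compare marginal utility per dollar. 1/p_1 vs 2/p_2 → 0.3846 vs 0.8333.
x_2 gives more utility per dollar, so spend all income on x_2: x_2* = m/p_2, x_1* = 0.
Numerically: x_1* = 0, x_2* = 67.0833.

x_1* = 0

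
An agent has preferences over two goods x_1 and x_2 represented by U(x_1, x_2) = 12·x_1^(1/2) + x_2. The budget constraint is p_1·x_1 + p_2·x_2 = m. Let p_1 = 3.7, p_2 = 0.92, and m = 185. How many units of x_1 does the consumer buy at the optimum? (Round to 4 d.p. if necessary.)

x_1* = 2.2257

Thus x_1* = (6·p_2/p_1)² — independent of m — with the rest of income spent on x_2.
Plugging in: x_1* = (6·0.92/3.7)² = 2.2257.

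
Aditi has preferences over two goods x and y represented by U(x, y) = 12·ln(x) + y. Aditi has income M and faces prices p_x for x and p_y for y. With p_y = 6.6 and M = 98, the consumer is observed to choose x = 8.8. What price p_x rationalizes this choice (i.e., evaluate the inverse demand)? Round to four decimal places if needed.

Set MRS = p_x/p_y: (12/x)/1 = p_x/p_y.
So x*(p_x,p_y) = 12·p_y/p_x, independent of income; and y* = (M − 12·p_y)/p_y.
Set x* = 8.8 in the demand function and solve for p_x: p_x = 9.

p_x = 9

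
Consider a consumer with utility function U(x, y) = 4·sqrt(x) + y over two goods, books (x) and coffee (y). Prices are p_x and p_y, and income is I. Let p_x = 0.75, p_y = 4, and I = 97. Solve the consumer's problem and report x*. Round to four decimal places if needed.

x* = 113.7778

MU_x = 2/√x, MU_y = 1. Tangency: 2/√x = p_x/p_y.
Solve: √x = 2·p_y/p_x, so x*(p_x,p_y) = (2·p_y/p_x)², and y* = (I − p_x·x*)/p_y.
Plugging in: x* = (2·4/0.75)² = 113.7778.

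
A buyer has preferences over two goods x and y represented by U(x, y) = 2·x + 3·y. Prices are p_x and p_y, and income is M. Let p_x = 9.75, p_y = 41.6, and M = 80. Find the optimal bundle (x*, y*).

Perfect substitutes: compare marginal utility per dollar. 2/p_x vs 3/p_y → 0.2051 vs 0.0721.
x gives more utility per dollar, so spend all income on x: x* = M/p_x, y* = 0.
Numerically: x* = 8.2051, y* = 0.

x* = 8.2051, y* = 0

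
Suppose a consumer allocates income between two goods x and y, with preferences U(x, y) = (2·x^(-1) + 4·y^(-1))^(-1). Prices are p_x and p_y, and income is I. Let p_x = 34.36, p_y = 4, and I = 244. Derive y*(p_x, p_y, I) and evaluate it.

From the CES first-order condition, (1/2)·(y/x)^(2) = p_x/p_y.
Hence y/x = (2·p_x/p_y)^(1/(2)), i.e. raised to the 0.5 power.
With the ratio pinned down, the budget gives x* = I/(p_x + p_y·(y/x)) and y* = (y/x)·x*.
Numerically y/x = 4.144876, so x* = 244/(34.36 + 4·4.144876) = 4.79 and y* = 4.144876·4.79 = 19.8539.

y* = 19.8539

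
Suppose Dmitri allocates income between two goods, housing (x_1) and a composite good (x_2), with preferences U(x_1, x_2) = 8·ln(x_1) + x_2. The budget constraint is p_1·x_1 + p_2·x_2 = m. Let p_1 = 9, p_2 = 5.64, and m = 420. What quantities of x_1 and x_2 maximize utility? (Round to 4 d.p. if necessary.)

Set MRS = p_1/p_2: (8/x_1)/1 = p_1/p_2.
So x_1*(p_1,p_2) = 8·p_2/p_1, independent of income; and x_2* = (m − 8·p_2)/p_2.
At the given prices: x_1* = 8·5.64/9 = 5.0133, and x_2* = 66.4681.

x_1* = 5.0133, x_2* = 66.4681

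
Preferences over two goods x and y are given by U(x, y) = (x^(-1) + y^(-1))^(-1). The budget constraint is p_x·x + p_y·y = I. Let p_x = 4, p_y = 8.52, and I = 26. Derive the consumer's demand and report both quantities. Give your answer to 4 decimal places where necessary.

x* = 2.6429, y* = 1.8109

With the ratio pinned down, the budget gives x* = I/(p_x + p_y·(y/x)) and y* = (y/x)·x*.
Numerically y/x = 0.685189, so x* = 26/(4 + 8.52·0.685189) = 2.6429 and y* = 0.685189·2.6429 = 1.8109.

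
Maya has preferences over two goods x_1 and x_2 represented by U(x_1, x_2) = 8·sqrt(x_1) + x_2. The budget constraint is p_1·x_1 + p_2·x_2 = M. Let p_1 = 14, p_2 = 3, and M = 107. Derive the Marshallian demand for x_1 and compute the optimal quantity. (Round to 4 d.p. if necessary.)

Utility is quasi-linear in x_2; the FOC for x_1 is 4/√x_1 = p_1/p_2.
Thus x_1* = (4·p_2/p_1)² — independent of M — with the rest of income spent on x_2.
Plugging in: x_1* = (4·3/14)² = 0.7347.

x_1* = 0.7347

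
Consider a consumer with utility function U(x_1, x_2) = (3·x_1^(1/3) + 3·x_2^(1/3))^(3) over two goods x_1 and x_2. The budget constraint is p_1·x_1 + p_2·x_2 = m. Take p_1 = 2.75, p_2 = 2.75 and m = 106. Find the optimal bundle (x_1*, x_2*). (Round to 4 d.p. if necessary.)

Substitute x_2 = (x_2/x_1)·x_1 into the budget: x_1* = m/(p_1 + p_2·(x_2/x_1)).
Numerically x_2/x_1 = 1, so x_1* = 106/(2.75 + 2.75·1) = 19.2727 and x_2* = 1·19.2727 = 19.2727.

x_1* = 19.2727, x_2* = 19.2727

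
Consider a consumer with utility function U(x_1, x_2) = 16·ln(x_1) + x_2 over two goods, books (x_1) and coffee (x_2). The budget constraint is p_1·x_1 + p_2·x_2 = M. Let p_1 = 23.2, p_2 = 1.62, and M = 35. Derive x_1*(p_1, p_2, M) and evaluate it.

MU_x_1 = 16/x_1, MU_x_2 = 1. Tangency: 16/x_1 = p_1/p_2.
So x_1*(p_1,p_2) = 16·p_2/p_1, independent of income; and x_2* = (M − 16·p_2)/p_2.
At the given prices: x_1* = 16·1.62/23.2 = 1.1172.

x_1* = 1.1172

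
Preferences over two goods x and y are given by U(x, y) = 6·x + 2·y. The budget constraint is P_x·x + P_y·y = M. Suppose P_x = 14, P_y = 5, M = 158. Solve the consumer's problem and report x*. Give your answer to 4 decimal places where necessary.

x* = 11.2857

Perfect substitutes: compare marginal utility per dollar. 6/P_x vs 2/P_y → 0.4286 vs 0.4.
x gives more utility per dollar, so spend all income on x: x* = M/P_x, y* = 0.
Numerically: x* = 11.2857, y* = 0.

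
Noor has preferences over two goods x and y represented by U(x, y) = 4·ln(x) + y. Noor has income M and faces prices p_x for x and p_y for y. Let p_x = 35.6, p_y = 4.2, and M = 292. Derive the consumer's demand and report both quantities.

x* = 0.4719, y* = 65.5238

Set MRS = p_x/p_y: (4/x)/1 = p_x/p_y.
So x*(p_x,p_y) = 4·p_y/p_x, independent of income; and y* = (M − 4·p_y)/p_y.
At the given prices: x* = 4·4.2/35.6 = 0.4719, and y* = 65.5238.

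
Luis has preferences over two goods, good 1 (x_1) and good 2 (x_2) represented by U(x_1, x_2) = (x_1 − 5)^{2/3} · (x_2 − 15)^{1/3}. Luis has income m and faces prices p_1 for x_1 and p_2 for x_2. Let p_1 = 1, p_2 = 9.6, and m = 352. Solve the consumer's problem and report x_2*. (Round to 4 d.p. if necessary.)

This is Cobb-Douglas in (x_1−5, x_2−15): tangency gives 2/3·p_2·(x_2−15) = 1/3·p_1·(x_1−5).
Substituting into the budget: x_1* = 5 + 2/3·(m − 5·p_1 − 15·p_2)/p_1, and x_2* = 15 + 1/3·(…)/p_2.
Discretionary income = 352 − 5·1 − 15·9.6 = 203; x_2* = 15 + 1/3·203/9.6 = 22.0486.

x_2* = 22.0486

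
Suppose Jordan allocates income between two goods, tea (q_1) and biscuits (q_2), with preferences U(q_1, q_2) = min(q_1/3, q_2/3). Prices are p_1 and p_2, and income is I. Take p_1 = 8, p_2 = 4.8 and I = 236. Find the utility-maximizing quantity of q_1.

q_1* = 18.4375

Leontief preferences: the optimum is at the kink where q_1/3 = q_2/3, i.e. q_2 = q_1.
Budget: p_1·q_1 + p_2·q_1 = I, so (3·p_1 + 3·p_2)·q_1 = 3·I.
Demand: q_1*(p_1,p_2,I) = 3·I/(3·p_1 + 3·p_2), q_2* = 3·I/(3·p_1 + 3·p_2).
Here 3·8 + 3·4.8 = 38.4, giving q_1* = 18.4375.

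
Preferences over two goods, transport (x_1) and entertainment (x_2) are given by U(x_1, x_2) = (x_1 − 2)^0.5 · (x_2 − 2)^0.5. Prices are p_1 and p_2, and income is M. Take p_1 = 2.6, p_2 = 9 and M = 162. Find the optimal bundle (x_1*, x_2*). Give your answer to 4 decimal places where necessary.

Discretionary income = 162 − 2·2.6 − 2·9 = 138.8; x_1* = 2 + 0.5·138.8/2.6 = 28.6923; x_2* = 2 + 0.5·138.8/9 = 9.7111.

x_1* = 28.6923, x_2* = 9.7111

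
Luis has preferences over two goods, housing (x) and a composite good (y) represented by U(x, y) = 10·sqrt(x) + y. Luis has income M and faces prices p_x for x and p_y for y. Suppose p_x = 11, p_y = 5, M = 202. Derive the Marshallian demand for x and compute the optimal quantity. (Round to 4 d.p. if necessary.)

x* = 5.1653

Utility is quasi-linear in y; the FOC for x is 5/√x = p_x/p_y.
Solve: √x = 5·p_y/p_x, so x*(p_x,p_y) = (5·p_y/p_x)², and y* = (M − p_x·x*)/p_y.
Plugging in: x* = (5·5/11)² = 5.1653.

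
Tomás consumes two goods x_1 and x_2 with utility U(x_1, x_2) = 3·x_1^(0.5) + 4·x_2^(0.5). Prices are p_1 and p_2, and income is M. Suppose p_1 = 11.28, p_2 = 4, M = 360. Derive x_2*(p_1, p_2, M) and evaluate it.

x_2* = 75.0333

MRS = MU_x_1/MU_x_2 = (3/4)·(x_2/x_1)^(0.5). Set equal to p_1/p_2.
Hence x_2/x_1 = ((4/3)·p_1/p_2)^(1/(0.5)), i.e. raised to the 2 power.
Substitute x_2 = (x_2/x_1)·x_1 into the budget: x_1* = M/(p_1 + p_2·(x_2/x_1)).
Numerically x_2/x_1 = 14.1376, so x_1* = 360/(11.28 + 4·14.1376) = 5.3074 and x_2* = 14.1376·5.3074 = 75.0333.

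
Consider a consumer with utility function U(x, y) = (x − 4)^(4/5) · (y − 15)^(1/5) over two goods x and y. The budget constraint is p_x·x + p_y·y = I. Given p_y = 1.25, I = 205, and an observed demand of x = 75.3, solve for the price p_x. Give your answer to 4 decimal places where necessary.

This is Cobb-Douglas in (x−4, y−15): tangency gives 0.8·p_y·(y−15) = 0.2·p_x·(x−4).
Substituting into the budget: x* = 4 + 0.8·(I − 4·p_x − 15·p_y)/p_x, and y* = 15 + 0.2·(…)/p_y.
Set x* = 75.3 in the demand function and solve for p_x: p_x = 2.

p_x = 2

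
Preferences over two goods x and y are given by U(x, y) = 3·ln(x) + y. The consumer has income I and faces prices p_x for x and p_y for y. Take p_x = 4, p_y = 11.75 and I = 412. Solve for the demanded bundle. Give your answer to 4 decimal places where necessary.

MU_x = 3/x, MU_y = 1. Tangency: 3/x = p_x/p_y.
So x*(p_x,p_y) = 3·p_y/p_x, independent of income; and y* = (I − 3·p_y)/p_y.
At the given prices: x* = 3·11.75/4 = 8.8125, and y* = 32.0638.

x* = 8.8125, y* = 32.0638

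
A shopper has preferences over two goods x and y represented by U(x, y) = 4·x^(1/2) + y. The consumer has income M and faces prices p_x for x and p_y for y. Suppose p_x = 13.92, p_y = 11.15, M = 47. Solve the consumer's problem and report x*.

x* = 2.5664

Thus x* = (2·p_y/p_x)² — independent of M — with the rest of income spent on y.
Plugging in: x* = (2·11.15/13.92)² = 2.5664.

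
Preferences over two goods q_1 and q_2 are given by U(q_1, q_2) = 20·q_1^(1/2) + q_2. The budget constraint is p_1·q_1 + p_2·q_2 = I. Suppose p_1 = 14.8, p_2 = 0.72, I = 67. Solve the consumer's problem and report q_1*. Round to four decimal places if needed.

q_1* = 0.2367

Plugging in: q_1* = (10·0.72/14.8)² = 0.2367.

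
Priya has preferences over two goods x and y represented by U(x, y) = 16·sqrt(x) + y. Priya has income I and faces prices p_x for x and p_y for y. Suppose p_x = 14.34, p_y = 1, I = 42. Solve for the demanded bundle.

MU_x = 8/√x, MU_y = 1. Tangency: 8/√x = p_x/p_y.
Thus x* = (8·p_y/p_x)² — independent of I — with the rest of income spent on y.
Plugging in: x* = (8·1/14.34)² = 0.3112, y* = 37.537.

x* = 0.3112, y* = 37.537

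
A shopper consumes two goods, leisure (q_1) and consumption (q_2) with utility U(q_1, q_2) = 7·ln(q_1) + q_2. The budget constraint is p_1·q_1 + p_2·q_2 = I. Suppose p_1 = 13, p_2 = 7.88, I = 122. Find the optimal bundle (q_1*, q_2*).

q_1* = 4.2431, q_2* = 8.4822

MU_q_1 = 7/q_1, MU_q_2 = 1. Tangency: 7/q_1 = p_1/p_2.
So q_1*(p_1,p_2) = 7·p_2/p_1, independent of income; and q_2* = (I − 7·p_2)/p_2.
At the given prices: q_1* = 7·7.88/13 = 4.2431, and q_2* = 8.4822.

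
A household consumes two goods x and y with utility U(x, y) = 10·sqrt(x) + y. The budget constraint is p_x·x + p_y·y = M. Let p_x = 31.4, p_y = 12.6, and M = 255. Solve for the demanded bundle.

x* = 4.0255, y* = 10.2062

Utility is quasi-linear in y; the FOC for x is 5/√x = p_x/p_y.
Solve: √x = 5·p_y/p_x, so x*(p_x,p_y) = (5·p_y/p_x)², and y* = (M − p_x·x*)/p_y.
Plugging in: x* = (5·12.6/31.4)² = 4.0255, y* = 10.2062.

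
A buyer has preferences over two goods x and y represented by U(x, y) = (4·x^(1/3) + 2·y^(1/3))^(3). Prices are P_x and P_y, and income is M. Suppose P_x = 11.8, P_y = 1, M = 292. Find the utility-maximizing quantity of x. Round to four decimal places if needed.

x* = 11.1744

From the CES first-order condition, 2·(y/x)^(2/3) = P_x/P_y.
Hence y/x = ((1/2)·P_x/P_y)^(1/(2/3)), i.e. raised to the 1.5 power.
Substitute y = (y/x)·x into the budget: x* = M/(P_x + P_y·(y/x)).
Numerically y/x = 14.33105, so x* = 292/(11.8 + 1·14.33105) = 11.1744.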